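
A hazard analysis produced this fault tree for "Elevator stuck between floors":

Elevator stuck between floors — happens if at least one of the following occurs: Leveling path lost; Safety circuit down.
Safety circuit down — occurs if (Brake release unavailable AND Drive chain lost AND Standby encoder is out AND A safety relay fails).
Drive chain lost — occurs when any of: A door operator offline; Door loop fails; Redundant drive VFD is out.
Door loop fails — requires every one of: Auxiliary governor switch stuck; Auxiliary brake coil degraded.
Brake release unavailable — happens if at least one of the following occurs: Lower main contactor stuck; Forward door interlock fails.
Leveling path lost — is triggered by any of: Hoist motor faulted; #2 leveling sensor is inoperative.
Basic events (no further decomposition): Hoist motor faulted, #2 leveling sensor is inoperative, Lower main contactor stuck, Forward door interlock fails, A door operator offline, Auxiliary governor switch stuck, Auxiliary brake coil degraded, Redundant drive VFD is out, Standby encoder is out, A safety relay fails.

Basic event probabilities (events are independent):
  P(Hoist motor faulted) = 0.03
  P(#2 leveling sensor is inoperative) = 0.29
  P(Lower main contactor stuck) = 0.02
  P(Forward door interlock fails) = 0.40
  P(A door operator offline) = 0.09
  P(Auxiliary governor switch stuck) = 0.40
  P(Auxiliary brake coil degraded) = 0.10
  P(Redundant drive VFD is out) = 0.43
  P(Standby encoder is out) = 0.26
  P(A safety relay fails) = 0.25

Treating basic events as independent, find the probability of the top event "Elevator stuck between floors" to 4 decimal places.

0.3206

P(Leveling path lost) [OR] = 1 − (1−0.03) × (1−0.29) = 0.311300
P(Brake release unavailable) [OR] = 1 − (1−0.02) × (1−0.40) = 0.412000
P(Door loop fails) [AND] = 0.40 × 0.10 = 0.040000
P(Drive chain lost) [OR] = 1 − (1−0.09) × (1−0.040000) × (1−0.43) = 0.502048
P(Safety circuit down) [AND] = 0.412000 × 0.502048 × 0.26 × 0.25 = 0.013445
P(Elevator stuck between floors) [OR] = 1 − (1−0.311300) × (1−0.013445) = 0.320560
Rounded to 4 decimal places: P(Elevator stuck between floors) ≈ 0.3206.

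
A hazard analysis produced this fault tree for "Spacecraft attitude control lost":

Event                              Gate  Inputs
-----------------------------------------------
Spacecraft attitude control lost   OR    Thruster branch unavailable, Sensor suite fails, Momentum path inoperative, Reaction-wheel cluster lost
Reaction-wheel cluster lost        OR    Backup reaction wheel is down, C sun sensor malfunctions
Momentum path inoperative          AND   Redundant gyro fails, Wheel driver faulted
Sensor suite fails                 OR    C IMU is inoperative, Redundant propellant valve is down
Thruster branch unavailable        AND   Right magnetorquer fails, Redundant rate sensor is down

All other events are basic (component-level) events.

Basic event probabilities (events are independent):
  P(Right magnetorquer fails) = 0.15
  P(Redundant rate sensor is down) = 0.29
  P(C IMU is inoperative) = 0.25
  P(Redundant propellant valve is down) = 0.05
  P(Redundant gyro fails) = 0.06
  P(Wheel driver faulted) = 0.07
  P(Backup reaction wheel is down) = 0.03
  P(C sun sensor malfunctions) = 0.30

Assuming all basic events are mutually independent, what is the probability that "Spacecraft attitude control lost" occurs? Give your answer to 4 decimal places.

0.5392

P(Thruster branch unavailable) [AND] = 0.15 × 0.29 = 0.043500
P(Sensor suite fails) [OR] = 1 − (1−0.25) × (1−0.05) = 0.287500
P(Momentum path inoperative) [AND] = 0.06 × 0.07 = 0.004200
P(Reaction-wheel cluster lost) [OR] = 1 − (1−0.03) × (1−0.30) = 0.321000
P(Spacecraft attitude control lost) [OR] = 1 − (1−0.043500) × (1−0.287500) × (1−0.004200) × (1−0.321000) = 0.539201
Rounded to 4 decimal places: P(Spacecraft attitude control lost) ≈ 0.5392.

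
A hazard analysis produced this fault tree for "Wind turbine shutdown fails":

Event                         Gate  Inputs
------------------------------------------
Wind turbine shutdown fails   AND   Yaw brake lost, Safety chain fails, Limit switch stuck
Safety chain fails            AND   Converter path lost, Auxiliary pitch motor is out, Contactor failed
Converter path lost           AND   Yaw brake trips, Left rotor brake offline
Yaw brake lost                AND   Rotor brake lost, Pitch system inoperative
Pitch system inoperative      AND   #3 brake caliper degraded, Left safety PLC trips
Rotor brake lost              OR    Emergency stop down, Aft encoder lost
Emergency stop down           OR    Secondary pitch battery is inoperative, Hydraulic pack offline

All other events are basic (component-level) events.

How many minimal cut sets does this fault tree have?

3

Emergency stop down [OR]: union of children's cut sets → 2 cut set(s).
Rotor brake lost [OR]: union of children's cut sets → 3 cut set(s).
Pitch system inoperative [AND]: one cut set from each child combined → 1 × 1 = 1 cut set(s).
Yaw brake lost [AND]: one cut set from each child combined → 3 × 1 = 3 cut set(s).
Converter path lost [AND]: one cut set from each child combined → 1 × 1 = 1 cut set(s).
Safety chain fails [AND]: one cut set from each child combined → 1 × 1 × 1 = 1 cut set(s).
Wind turbine shutdown fails [AND]: one cut set from each child combined → 3 × 1 × 1 = 3 cut set(s).
Minimal cut sets: {#3 brake caliper degraded, Auxiliary pitch motor is out, Contactor failed, Left rotor brake offline, Left safety PLC trips, Limit switch stuck, Secondary pitch battery is inoperative, Yaw brake trips}; {#3 brake caliper degraded, Auxiliary pitch motor is out, Contactor failed, Hydraulic pack offline, Left rotor brake offline, Left safety PLC trips, Limit switch stuck, Yaw brake trips}; {#3 brake caliper degraded, Aft encoder lost, Auxiliary pitch motor is out, Contactor failed, Left rotor brake offline, Left safety PLC trips, Limit switch stuck, Yaw brake trips}.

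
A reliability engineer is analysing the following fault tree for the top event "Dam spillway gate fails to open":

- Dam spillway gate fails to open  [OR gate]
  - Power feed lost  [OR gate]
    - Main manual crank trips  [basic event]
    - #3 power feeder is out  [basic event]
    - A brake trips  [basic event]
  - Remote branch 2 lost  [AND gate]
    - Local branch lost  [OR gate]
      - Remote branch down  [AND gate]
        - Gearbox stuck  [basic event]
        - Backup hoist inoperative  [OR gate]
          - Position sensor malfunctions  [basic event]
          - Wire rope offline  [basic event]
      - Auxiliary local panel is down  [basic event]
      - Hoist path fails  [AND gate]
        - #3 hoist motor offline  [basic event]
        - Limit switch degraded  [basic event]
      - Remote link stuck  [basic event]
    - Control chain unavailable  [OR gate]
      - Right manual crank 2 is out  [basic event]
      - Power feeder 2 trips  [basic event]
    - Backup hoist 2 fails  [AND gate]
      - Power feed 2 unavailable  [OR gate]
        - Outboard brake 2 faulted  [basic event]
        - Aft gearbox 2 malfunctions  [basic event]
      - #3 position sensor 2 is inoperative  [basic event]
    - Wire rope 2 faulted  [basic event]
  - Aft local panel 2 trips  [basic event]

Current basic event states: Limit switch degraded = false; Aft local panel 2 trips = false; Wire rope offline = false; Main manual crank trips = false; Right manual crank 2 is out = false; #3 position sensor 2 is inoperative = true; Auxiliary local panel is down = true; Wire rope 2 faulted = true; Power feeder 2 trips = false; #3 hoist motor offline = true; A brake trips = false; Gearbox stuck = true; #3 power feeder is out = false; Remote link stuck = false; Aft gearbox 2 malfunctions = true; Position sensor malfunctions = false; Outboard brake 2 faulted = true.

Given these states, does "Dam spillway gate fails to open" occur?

Power feed lost [OR]: Main manual crank trips=not, #3 power feeder is out=not, A brake trips=not → no input occurs → does not occur.
Backup hoist inoperative [OR]: Position sensor malfunctions=not, Wire rope offline=not → no input occurs → does not occur.
Remote branch down [AND]: Gearbox stuck=occurs, Backup hoist inoperative=not → not all inputs occur → does not occur.
Hoist path fails [AND]: #3 hoist motor offline=occurs, Limit switch degraded=not → not all inputs occur → does not occur.
Local branch lost [OR]: Remote branch down=not, Auxiliary local panel is down=occurs, Hoist path fails=not, Remote link stuck=not → at least one input occurs → occurs.
Control chain unavailable [OR]: Right manual crank 2 is out=not, Power feeder 2 trips=not → no input occurs → does not occur.
Power feed 2 unavailable [OR]: Outboard brake 2 faulted=occurs, Aft gearbox 2 malfunctions=occurs → at least one input occurs → occurs.
Backup hoist 2 fails [AND]: Power feed 2 unavailable=occurs, #3 position sensor 2 is inoperative=occurs → all inputs occur → occurs.
Remote branch 2 lost [AND]: Local branch lost=occurs, Control chain unavailable=not, Backup hoist 2 fails=occurs, Wire rope 2 faulted=occurs → not all inputs occur → does not occur.
Dam spillway gate fails to open [OR]: Power feed lost=not, Remote branch 2 lost=not, Aft local panel 2 trips=not → no input occurs → does not occur.

No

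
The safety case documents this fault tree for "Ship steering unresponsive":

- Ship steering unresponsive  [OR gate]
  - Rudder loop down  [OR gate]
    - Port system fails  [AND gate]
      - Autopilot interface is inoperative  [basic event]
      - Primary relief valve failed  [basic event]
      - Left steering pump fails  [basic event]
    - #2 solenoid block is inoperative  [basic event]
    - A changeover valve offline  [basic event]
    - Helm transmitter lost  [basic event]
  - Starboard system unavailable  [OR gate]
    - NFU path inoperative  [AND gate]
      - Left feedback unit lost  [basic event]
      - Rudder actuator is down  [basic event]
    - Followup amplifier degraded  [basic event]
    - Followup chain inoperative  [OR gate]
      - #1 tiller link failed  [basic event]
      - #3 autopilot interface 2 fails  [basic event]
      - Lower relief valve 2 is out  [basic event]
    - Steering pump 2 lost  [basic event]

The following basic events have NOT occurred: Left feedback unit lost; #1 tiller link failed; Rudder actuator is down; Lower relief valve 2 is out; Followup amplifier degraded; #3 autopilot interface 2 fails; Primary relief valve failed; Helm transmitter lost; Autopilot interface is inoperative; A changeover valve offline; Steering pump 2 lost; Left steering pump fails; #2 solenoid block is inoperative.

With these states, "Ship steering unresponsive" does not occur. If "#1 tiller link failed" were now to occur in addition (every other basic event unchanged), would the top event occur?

Counterfactual: set "#1 tiller link failed" to occurred.
Port system fails [AND]: Autopilot interface is inoperative=not, Primary relief valve failed=not, Left steering pump fails=not → not all inputs occur → does not occur.
Rudder loop down [OR]: Port system fails=not, #2 solenoid block is inoperative=not, A changeover valve offline=not, Helm transmitter lost=not → no input occurs → does not occur.
NFU path inoperative [AND]: Left feedback unit lost=not, Rudder actuator is down=not → not all inputs occur → does not occur.
Followup chain inoperative [OR]: #1 tiller link failed=occurs, #3 autopilot interface 2 fails=not, Lower relief valve 2 is out=not → at least one input occurs → occurs.
Starboard system unavailable [OR]: NFU path inoperative=not, Followup amplifier degraded=not, Followup chain inoperative=occurs, Steering pump 2 lost=not → at least one input occurs → occurs.
Ship steering unresponsive [OR]: Rudder loop down=not, Starboard system unavailable=occurs → at least one input occurs → occurs.

Yes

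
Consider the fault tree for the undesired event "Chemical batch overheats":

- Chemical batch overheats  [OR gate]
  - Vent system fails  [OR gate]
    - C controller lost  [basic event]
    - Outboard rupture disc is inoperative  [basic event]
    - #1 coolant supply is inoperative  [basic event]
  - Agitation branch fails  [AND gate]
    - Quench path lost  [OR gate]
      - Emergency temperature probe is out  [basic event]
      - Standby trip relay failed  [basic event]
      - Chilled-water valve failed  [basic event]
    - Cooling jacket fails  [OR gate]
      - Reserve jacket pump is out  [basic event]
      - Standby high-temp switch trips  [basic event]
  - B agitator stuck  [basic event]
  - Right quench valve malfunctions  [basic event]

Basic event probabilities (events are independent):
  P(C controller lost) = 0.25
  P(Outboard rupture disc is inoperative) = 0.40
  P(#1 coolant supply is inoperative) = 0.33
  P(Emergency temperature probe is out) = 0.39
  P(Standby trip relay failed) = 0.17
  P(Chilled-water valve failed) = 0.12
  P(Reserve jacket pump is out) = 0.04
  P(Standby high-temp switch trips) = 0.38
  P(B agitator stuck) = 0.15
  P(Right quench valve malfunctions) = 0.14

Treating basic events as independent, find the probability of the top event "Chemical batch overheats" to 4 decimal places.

0.8291

P(Vent system fails) [OR] = 1 − (1−0.25) × (1−0.40) × (1−0.33) = 0.698500
P(Quench path lost) [OR] = 1 − (1−0.39) × (1−0.17) × (1−0.12) = 0.554456
P(Cooling jacket fails) [OR] = 1 − (1−0.04) × (1−0.38) = 0.404800
P(Agitation branch fails) [AND] = 0.554456 × 0.404800 = 0.224444
P(Chemical batch overheats) [OR] = 1 − (1−0.698500) × (1−0.224444) × (1−0.15) × (1−0.14) = 0.829070
Rounded to 4 decimal places: P(Chemical batch overheats) ≈ 0.8291.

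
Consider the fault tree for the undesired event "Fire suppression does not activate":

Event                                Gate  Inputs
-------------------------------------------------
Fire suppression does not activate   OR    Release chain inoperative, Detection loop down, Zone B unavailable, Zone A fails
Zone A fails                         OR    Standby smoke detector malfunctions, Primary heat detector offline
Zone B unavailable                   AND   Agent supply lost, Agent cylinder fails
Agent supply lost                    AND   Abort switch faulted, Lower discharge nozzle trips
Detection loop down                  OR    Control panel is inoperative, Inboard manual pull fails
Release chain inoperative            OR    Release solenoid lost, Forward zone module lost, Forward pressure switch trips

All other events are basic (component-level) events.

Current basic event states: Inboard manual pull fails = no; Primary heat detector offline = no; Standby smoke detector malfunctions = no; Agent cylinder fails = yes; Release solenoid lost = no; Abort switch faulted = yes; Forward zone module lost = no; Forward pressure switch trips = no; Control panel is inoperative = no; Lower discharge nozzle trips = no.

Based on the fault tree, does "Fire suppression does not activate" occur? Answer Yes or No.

No

Release chain inoperative [OR]: Release solenoid lost=not, Forward zone module lost=not, Forward pressure switch trips=not → no input occurs → does not occur.
Detection loop down [OR]: Control panel is inoperative=not, Inboard manual pull fails=not → no input occurs → does not occur.
Agent supply lost [AND]: Abort switch faulted=occurs, Lower discharge nozzle trips=not → not all inputs occur → does not occur.
Zone B unavailable [AND]: Agent supply lost=not, Agent cylinder fails=occurs → not all inputs occur → does not occur.
Zone A fails [OR]: Standby smoke detector malfunctions=not, Primary heat detector offline=not → no input occurs → does not occur.
Fire suppression does not activate [OR]: Release chain inoperative=not, Detection loop down=not, Zone B unavailable=not, Zone A fails=not → no input occurs → does not occur.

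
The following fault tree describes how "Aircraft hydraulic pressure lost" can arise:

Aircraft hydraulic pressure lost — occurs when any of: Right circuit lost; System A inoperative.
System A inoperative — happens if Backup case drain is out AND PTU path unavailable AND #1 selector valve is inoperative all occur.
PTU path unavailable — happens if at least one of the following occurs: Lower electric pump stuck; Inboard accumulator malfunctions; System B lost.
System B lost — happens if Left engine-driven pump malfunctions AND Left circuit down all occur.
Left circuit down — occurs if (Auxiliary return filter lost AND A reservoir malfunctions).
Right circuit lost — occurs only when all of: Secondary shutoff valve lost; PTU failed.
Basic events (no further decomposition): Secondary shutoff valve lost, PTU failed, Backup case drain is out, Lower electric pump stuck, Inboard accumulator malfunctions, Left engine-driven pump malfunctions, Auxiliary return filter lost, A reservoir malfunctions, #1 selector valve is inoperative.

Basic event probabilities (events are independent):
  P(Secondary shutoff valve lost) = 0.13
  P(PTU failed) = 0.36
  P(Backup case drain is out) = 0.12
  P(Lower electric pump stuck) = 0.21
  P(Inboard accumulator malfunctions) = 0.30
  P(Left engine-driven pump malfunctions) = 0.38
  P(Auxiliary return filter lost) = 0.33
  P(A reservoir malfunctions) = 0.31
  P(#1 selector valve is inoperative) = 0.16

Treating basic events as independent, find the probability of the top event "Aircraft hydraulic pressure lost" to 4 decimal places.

0.0554

P(Right circuit lost) [AND] = 0.13 × 0.36 = 0.046800
P(Left circuit down) [AND] = 0.33 × 0.31 = 0.102300
P(System B lost) [AND] = 0.38 × 0.102300 = 0.038874
P(PTU path unavailable) [OR] = 1 − (1−0.21) × (1−0.30) × (1−0.038874) = 0.468497
P(System A inoperative) [AND] = 0.12 × 0.468497 × 0.16 = 0.008995
P(Aircraft hydraulic pressure lost) [OR] = 1 − (1−0.046800) × (1−0.008995) = 0.055374
Rounded to 4 decimal places: P(Aircraft hydraulic pressure lost) ≈ 0.0554.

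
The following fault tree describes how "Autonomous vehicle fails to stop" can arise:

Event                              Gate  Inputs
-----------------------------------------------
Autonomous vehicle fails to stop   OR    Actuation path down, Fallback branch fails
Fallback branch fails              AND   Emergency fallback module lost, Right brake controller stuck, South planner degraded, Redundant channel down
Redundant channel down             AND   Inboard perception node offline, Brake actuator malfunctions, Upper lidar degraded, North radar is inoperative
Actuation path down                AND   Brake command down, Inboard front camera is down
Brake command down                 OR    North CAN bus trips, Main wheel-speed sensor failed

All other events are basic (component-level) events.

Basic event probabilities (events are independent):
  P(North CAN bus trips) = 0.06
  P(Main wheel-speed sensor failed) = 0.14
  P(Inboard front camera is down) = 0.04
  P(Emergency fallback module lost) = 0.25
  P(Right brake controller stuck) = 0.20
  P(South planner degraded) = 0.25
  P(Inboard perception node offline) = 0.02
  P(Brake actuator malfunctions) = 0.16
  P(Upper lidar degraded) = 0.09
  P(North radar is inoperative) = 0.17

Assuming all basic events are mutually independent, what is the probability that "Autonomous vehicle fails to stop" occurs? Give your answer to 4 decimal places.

P(Brake command down) [OR] = 1 − (1−0.06) × (1−0.14) = 0.191600
P(Actuation path down) [AND] = 0.191600 × 0.04 = 0.007664
P(Redundant channel down) [AND] = 0.02 × 0.16 × 0.09 × 0.17 = 0.000049
P(Fallback branch fails) [AND] = 0.25 × 0.20 × 0.25 × 0.000049 = 0.000001
P(Autonomous vehicle fails to stop) [OR] = 1 − (1−0.007664) × (1−0.000001) = 0.007665
Rounded to 4 decimal places: P(Autonomous vehicle fails to stop) ≈ 0.0077.

0.0077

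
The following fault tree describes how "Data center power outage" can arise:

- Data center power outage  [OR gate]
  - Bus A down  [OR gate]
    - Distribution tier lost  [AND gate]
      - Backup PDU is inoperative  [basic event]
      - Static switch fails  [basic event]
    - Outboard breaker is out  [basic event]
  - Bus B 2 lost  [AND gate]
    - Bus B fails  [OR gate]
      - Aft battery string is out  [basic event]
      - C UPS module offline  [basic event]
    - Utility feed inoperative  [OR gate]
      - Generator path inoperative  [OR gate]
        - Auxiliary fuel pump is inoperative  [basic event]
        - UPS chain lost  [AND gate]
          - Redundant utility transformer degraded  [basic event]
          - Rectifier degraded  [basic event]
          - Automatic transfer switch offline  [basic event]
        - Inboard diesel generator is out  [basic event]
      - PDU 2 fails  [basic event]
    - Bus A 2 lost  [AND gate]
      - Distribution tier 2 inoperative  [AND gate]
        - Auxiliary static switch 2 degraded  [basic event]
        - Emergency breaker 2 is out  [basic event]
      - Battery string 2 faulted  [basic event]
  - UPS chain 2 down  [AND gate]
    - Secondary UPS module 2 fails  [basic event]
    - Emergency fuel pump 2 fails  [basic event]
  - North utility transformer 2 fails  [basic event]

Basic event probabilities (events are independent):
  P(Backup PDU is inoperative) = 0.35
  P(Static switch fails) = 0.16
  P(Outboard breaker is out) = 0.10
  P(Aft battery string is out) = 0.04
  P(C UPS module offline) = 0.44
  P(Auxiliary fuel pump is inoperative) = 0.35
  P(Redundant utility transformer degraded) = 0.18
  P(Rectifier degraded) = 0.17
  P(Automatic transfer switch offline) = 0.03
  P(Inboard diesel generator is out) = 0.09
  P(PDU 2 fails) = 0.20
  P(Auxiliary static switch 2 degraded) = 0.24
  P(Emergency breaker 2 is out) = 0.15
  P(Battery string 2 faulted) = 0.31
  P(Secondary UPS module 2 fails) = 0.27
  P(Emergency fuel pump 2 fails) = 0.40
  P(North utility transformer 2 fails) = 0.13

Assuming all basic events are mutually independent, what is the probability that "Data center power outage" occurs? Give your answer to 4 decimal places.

P(Distribution tier lost) [AND] = 0.35 × 0.16 = 0.056000
P(Bus A down) [OR] = 1 − (1−0.056000) × (1−0.10) = 0.150400
P(Bus B fails) [OR] = 1 − (1−0.04) × (1−0.44) = 0.462400
P(UPS chain lost) [AND] = 0.18 × 0.17 × 0.03 = 0.000918
P(Generator path inoperative) [OR] = 1 − (1−0.35) × (1−0.000918) × (1−0.09) = 0.409043
P(Utility feed inoperative) [OR] = 1 − (1−0.409043) × (1−0.20) = 0.527234
P(Distribution tier 2 inoperative) [AND] = 0.24 × 0.15 = 0.036000
P(Bus A 2 lost) [AND] = 0.036000 × 0.31 = 0.011160
P(Bus B 2 lost) [AND] = 0.462400 × 0.527234 × 0.011160 = 0.002721
P(UPS chain 2 down) [AND] = 0.27 × 0.40 = 0.108000
P(Data center power outage) [OR] = 1 − (1−0.150400) × (1−0.002721) × (1−0.108000) × (1−0.13) = 0.342470
Rounded to 4 decimal places: P(Data center power outage) ≈ 0.3425.

0.3425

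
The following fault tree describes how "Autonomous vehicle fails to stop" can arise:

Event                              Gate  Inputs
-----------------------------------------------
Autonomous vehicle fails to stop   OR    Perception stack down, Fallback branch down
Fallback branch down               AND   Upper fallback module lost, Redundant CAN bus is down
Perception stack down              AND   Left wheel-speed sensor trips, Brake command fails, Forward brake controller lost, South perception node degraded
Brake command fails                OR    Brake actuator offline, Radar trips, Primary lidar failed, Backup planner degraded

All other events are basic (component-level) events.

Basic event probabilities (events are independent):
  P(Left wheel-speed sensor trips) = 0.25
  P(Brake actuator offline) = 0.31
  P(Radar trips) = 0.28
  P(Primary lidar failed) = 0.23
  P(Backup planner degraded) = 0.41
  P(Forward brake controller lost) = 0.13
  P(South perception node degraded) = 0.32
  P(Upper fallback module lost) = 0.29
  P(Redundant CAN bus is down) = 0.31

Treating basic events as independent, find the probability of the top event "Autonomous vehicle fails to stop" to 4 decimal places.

0.0972

P(Brake command fails) [OR] = 1 − (1−0.31) × (1−0.28) × (1−0.23) × (1−0.41) = 0.774304
P(Perception stack down) [AND] = 0.25 × 0.774304 × 0.13 × 0.32 = 0.008053
P(Fallback branch down) [AND] = 0.29 × 0.31 = 0.089900
P(Autonomous vehicle fails to stop) [OR] = 1 − (1−0.008053) × (1−0.089900) = 0.097229
Rounded to 4 decimal places: P(Autonomous vehicle fails to stop) ≈ 0.0972.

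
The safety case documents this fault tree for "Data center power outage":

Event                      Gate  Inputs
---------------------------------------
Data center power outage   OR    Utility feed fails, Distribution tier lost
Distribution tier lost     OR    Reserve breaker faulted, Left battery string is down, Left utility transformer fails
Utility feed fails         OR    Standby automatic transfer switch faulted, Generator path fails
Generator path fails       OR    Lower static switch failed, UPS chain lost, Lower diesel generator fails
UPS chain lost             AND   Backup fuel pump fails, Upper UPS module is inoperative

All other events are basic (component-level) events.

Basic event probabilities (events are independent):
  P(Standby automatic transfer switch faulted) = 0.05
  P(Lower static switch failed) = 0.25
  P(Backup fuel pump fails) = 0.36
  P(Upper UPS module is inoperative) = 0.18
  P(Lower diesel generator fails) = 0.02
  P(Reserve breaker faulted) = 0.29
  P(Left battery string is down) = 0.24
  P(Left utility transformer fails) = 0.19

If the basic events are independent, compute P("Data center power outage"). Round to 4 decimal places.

P(UPS chain lost) [AND] = 0.36 × 0.18 = 0.064800
P(Generator path fails) [OR] = 1 − (1−0.25) × (1−0.064800) × (1−0.02) = 0.312628
P(Utility feed fails) [OR] = 1 − (1−0.05) × (1−0.312628) = 0.346997
P(Distribution tier lost) [OR] = 1 − (1−0.29) × (1−0.24) × (1−0.19) = 0.562924
P(Data center power outage) [OR] = 1 − (1−0.346997) × (1−0.562924) = 0.714588
Rounded to 4 decimal places: P(Data center power outage) ≈ 0.7146.

0.7146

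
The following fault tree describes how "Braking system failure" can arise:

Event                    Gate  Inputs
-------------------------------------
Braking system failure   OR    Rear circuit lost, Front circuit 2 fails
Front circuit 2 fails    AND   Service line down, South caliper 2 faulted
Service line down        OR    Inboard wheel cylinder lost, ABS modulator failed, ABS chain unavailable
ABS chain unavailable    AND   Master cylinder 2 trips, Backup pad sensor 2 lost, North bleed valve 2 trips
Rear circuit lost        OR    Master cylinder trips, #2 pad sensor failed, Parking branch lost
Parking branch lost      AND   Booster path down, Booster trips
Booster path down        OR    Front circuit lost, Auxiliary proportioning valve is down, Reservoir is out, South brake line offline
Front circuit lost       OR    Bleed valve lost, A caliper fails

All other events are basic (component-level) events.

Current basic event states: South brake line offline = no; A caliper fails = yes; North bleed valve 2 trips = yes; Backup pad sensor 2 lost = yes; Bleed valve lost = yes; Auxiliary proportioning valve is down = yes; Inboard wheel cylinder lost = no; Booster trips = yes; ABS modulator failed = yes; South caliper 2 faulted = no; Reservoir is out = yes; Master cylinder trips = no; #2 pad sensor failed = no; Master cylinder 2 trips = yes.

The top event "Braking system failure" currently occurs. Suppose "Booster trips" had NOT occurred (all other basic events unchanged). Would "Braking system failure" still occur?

Counterfactual: set "Booster trips" to not occurred.
Front circuit lost [OR]: Bleed valve lost=occurs, A caliper fails=occurs → at least one input occurs → occurs.
Booster path down [OR]: Front circuit lost=occurs, Auxiliary proportioning valve is down=occurs, Reservoir is out=occurs, South brake line offline=not → at least one input occurs → occurs.
Parking branch lost [AND]: Booster path down=occurs, Booster trips=not → not all inputs occur → does not occur.
Rear circuit lost [OR]: Master cylinder trips=not, #2 pad sensor failed=not, Parking branch lost=not → no input occurs → does not occur.
ABS chain unavailable [AND]: Master cylinder 2 trips=occurs, Backup pad sensor 2 lost=occurs, North bleed valve 2 trips=occurs → all inputs occur → occurs.
Service line down [OR]: Inboard wheel cylinder lost=not, ABS modulator failed=occurs, ABS chain unavailable=occurs → at least one input occurs → occurs.
Front circuit 2 fails [AND]: Service line down=occurs, South caliper 2 faulted=not → not all inputs occur → does not occur.
Braking system failure [OR]: Rear circuit lost=not, Front circuit 2 fails=not → no input occurs → does not occur.

No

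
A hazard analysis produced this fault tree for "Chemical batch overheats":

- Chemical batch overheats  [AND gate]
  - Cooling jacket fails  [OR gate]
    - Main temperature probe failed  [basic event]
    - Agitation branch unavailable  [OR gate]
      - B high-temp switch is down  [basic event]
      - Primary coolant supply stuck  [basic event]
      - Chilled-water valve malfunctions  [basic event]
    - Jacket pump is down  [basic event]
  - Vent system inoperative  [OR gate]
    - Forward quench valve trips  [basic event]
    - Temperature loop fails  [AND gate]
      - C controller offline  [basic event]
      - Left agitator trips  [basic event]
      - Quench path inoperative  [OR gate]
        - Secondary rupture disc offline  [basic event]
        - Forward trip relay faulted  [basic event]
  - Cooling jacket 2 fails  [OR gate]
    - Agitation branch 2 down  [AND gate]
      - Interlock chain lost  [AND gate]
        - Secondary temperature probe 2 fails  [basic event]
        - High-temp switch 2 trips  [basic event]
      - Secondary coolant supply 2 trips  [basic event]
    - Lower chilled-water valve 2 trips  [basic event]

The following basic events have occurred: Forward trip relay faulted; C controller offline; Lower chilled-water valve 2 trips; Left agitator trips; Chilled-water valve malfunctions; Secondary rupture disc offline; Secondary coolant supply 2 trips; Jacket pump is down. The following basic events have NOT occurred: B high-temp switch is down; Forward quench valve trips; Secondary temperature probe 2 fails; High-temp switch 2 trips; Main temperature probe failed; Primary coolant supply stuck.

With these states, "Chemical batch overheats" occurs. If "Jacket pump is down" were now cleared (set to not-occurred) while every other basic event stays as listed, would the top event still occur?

Yes

Counterfactual: set "Jacket pump is down" to not occurred.
Agitation branch unavailable [OR]: B high-temp switch is down=not, Primary coolant supply stuck=not, Chilled-water valve malfunctions=occurs → at least one input occurs → occurs.
Cooling jacket fails [OR]: Main temperature probe failed=not, Agitation branch unavailable=occurs, Jacket pump is down=not → at least one input occurs → occurs.
Quench path inoperative [OR]: Secondary rupture disc offline=occurs, Forward trip relay faulted=occurs → at least one input occurs → occurs.
Temperature loop fails [AND]: C controller offline=occurs, Left agitator trips=occurs, Quench path inoperative=occurs → all inputs occur → occurs.
Vent system inoperative [OR]: Forward quench valve trips=not, Temperature loop fails=occurs → at least one input occurs → occurs.
Interlock chain lost [AND]: Secondary temperature probe 2 fails=not, High-temp switch 2 trips=not → not all inputs occur → does not occur.
Agitation branch 2 down [AND]: Interlock chain lost=not, Secondary coolant supply 2 trips=occurs → not all inputs occur → does not occur.
Cooling jacket 2 fails [OR]: Agitation branch 2 down=not, Lower chilled-water valve 2 trips=occurs → at least one input occurs → occurs.
Chemical batch overheats [AND]: Cooling jacket fails=occurs, Vent system inoperative=occurs, Cooling jacket 2 fails=occurs → all inputs occur → occurs.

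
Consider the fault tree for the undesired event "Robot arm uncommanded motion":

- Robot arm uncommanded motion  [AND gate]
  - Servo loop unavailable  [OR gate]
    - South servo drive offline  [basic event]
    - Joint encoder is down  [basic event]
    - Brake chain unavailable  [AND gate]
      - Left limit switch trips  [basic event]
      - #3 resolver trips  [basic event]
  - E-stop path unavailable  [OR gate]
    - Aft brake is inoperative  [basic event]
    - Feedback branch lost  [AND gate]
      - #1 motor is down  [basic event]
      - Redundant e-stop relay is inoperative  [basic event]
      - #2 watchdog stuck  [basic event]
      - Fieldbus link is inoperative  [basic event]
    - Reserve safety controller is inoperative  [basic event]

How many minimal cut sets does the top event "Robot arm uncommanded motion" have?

Brake chain unavailable [AND]: one cut set from each child combined → 1 × 1 = 1 cut set(s).
Servo loop unavailable [OR]: union of children's cut sets → 3 cut set(s).
Feedback branch lost [AND]: one cut set from each child combined → 1 × 1 × 1 × 1 = 1 cut set(s).
E-stop path unavailable [OR]: union of children's cut sets → 3 cut set(s).
Robot arm uncommanded motion [AND]: one cut set from each child combined → 3 × 3 = 9 cut set(s).
Minimal cut sets: {Aft brake is inoperative, South servo drive offline}; {#1 motor is down, #2 watchdog stuck, Fieldbus link is inoperative, Redundant e-stop relay is inoperative, South servo drive offline}; {Reserve safety controller is inoperative, South servo drive offline}; {Aft brake is inoperative, Joint encoder is down}; {#1 motor is down, #2 watchdog stuck, Fieldbus link is inoperative, Joint encoder is down, Redundant e-stop relay is inoperative}; {Joint encoder is down, Reserve safety controller is inoperative}; {#3 resolver trips, Aft brake is inoperative, Left limit switch trips}; {#1 motor is down, #2 watchdog stuck, #3 resolver trips, Fieldbus link is inoperative, Left limit switch trips, Redundant e-stop relay is inoperative}; {#3 resolver trips, Left limit switch trips, Reserve safety controller is inoperative}.

9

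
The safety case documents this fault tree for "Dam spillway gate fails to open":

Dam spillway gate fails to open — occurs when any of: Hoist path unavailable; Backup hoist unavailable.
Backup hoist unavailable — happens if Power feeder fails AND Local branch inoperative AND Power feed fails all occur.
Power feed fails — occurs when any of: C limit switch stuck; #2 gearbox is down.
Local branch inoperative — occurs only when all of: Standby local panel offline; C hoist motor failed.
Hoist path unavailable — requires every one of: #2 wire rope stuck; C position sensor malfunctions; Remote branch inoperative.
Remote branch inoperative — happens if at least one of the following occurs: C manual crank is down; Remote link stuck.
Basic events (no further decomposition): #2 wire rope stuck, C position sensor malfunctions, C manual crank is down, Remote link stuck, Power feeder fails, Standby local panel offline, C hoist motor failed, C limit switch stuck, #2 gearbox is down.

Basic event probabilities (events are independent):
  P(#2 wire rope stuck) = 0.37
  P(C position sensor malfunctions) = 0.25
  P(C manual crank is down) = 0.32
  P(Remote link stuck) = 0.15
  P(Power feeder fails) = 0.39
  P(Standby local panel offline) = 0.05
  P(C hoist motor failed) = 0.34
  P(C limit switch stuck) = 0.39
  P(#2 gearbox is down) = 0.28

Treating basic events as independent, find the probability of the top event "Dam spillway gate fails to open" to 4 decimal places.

0.0426

P(Remote branch inoperative) [OR] = 1 − (1−0.32) × (1−0.15) = 0.422000
P(Hoist path unavailable) [AND] = 0.37 × 0.25 × 0.422000 = 0.039035
P(Local branch inoperative) [AND] = 0.05 × 0.34 = 0.017000
P(Power feed fails) [OR] = 1 − (1−0.39) × (1−0.28) = 0.560800
P(Backup hoist unavailable) [AND] = 0.39 × 0.017000 × 0.560800 = 0.003718
P(Dam spillway gate fails to open) [OR] = 1 − (1−0.039035) × (1−0.003718) = 0.042608
Rounded to 4 decimal places: P(Dam spillway gate fails to open) ≈ 0.0426.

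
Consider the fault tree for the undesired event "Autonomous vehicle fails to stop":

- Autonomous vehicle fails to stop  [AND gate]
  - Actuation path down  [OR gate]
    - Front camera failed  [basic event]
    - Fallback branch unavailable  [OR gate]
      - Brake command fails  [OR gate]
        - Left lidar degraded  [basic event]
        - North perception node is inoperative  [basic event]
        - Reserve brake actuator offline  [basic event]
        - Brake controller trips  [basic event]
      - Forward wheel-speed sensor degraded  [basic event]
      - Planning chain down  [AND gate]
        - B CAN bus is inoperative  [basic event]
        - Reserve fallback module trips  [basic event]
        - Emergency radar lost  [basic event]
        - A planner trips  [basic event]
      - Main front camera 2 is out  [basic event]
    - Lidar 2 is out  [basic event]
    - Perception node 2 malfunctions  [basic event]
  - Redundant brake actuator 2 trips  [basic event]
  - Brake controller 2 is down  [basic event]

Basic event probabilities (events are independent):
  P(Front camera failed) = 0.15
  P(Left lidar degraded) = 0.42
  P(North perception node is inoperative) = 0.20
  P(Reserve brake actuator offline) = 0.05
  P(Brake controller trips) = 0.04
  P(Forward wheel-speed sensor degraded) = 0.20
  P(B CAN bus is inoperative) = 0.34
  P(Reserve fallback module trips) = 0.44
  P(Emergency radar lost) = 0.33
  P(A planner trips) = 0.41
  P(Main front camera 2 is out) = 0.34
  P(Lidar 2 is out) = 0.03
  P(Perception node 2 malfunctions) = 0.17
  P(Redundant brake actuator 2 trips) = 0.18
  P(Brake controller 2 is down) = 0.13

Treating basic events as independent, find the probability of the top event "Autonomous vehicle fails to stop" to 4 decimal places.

0.0199

P(Brake command fails) [OR] = 1 − (1−0.42) × (1−0.20) × (1−0.05) × (1−0.04) = 0.576832
P(Planning chain down) [AND] = 0.34 × 0.44 × 0.33 × 0.41 = 0.020241
P(Fallback branch unavailable) [OR] = 1 − (1−0.576832) × (1−0.20) × (1−0.020241) × (1−0.34) = 0.781090
P(Actuation path down) [OR] = 1 − (1−0.15) × (1−0.781090) × (1−0.03) × (1−0.17) = 0.850192
P(Autonomous vehicle fails to stop) [AND] = 0.850192 × 0.18 × 0.13 = 0.019894
Rounded to 4 decimal places: P(Autonomous vehicle fails to stop) ≈ 0.0199.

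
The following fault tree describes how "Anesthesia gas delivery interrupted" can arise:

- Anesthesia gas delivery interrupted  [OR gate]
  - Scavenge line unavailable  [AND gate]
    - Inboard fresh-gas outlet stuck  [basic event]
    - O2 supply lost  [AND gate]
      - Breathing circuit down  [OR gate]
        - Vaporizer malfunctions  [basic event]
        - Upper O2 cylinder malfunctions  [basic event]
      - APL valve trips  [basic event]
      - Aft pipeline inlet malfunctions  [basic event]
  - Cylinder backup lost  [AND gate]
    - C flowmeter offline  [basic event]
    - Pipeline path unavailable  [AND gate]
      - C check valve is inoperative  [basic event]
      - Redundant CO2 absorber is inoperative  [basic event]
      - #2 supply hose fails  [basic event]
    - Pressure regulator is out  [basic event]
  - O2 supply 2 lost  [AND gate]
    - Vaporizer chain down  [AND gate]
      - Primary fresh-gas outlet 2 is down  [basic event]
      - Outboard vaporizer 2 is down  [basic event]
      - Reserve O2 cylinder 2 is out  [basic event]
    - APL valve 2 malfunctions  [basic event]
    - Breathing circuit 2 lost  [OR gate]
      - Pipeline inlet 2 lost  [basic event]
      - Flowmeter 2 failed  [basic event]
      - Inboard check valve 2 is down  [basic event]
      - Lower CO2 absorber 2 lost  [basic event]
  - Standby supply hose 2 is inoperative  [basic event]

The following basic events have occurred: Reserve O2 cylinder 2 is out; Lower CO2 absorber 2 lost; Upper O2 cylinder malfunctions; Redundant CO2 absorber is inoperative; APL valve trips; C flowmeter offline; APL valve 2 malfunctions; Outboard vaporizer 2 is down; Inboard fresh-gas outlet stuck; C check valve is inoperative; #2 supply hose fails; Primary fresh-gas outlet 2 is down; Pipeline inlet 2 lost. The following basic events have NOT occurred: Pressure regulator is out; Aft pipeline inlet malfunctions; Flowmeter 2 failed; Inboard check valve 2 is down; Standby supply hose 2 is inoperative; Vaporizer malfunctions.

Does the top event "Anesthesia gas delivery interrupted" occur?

Breathing circuit down [OR]: Vaporizer malfunctions=not, Upper O2 cylinder malfunctions=occurs → at least one input occurs → occurs.
O2 supply lost [AND]: Breathing circuit down=occurs, APL valve trips=occurs, Aft pipeline inlet malfunctions=not → not all inputs occur → does not occur.
Scavenge line unavailable [AND]: Inboard fresh-gas outlet stuck=occurs, O2 supply lost=not → not all inputs occur → does not occur.
Pipeline path unavailable [AND]: C check valve is inoperative=occurs, Redundant CO2 absorber is inoperative=occurs, #2 supply hose fails=occurs → all inputs occur → occurs.
Cylinder backup lost [AND]: C flowmeter offline=occurs, Pipeline path unavailable=occurs, Pressure regulator is out=not → not all inputs occur → does not occur.
Vaporizer chain down [AND]: Primary fresh-gas outlet 2 is down=occurs, Outboard vaporizer 2 is down=occurs, Reserve O2 cylinder 2 is out=occurs → all inputs occur → occurs.
Breathing circuit 2 lost [OR]: Pipeline inlet 2 lost=occurs, Flowmeter 2 failed=not, Inboard check valve 2 is down=not, Lower CO2 absorber 2 lost=occurs → at least one input occurs → occurs.
O2 supply 2 lost [AND]: Vaporizer chain down=occurs, APL valve 2 malfunctions=occurs, Breathing circuit 2 lost=occurs → all inputs occur → occurs.
Anesthesia gas delivery interrupted [OR]: Scavenge line unavailable=not, Cylinder backup lost=not, O2 supply 2 lost=occurs, Standby supply hose 2 is inoperative=not → at least one input occurs → occurs.

Yes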